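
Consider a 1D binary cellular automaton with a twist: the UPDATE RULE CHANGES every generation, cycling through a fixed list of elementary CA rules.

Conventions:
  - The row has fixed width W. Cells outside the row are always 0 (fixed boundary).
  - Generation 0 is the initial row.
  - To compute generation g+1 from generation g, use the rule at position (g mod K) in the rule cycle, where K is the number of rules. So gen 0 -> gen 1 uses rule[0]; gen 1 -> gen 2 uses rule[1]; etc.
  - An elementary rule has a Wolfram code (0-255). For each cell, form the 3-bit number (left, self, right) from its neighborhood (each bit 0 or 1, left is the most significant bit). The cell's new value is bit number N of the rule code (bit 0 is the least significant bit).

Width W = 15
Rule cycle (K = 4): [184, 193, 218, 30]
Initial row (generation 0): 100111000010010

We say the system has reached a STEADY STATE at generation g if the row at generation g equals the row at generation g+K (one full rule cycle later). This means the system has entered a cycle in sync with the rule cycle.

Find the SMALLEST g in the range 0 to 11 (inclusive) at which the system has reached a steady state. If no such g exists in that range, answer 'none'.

Gen 0: 100111000010010
Gen 1 (rule 184): 010110100001001
Gen 2 (rule 193): 000010001100000
Gen 3 (rule 218): 000101011110000
Gen 4 (rule 30): 001101010001000
Gen 5 (rule 184): 001010101000100
Gen 6 (rule 193): 100000000010001
Gen 7 (rule 218): 010000000101010
Gen 8 (rule 30): 111000001101011
Gen 9 (rule 184): 110100001010110
Gen 10 (rule 193): 010001100000010
Gen 11 (rule 218): 101011110000101
Gen 12 (rule 30): 101010001001101
Gen 13 (rule 184): 010101000101010
Gen 14 (rule 193): 000000010000000
Gen 15 (rule 218): 000000101000000

Answer: none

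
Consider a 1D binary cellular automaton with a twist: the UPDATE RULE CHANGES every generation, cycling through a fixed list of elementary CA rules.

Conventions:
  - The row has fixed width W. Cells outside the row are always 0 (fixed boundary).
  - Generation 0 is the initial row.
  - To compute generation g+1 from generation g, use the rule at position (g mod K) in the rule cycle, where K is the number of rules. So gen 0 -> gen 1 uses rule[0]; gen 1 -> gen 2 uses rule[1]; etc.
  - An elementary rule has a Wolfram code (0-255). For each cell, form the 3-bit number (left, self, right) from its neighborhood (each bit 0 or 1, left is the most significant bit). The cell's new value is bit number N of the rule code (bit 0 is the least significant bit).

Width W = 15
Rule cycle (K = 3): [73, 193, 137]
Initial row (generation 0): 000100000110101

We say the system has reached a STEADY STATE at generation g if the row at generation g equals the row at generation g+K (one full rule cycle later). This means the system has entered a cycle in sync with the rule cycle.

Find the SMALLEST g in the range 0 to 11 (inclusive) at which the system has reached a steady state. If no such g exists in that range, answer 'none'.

Answer: none

Derivation:
Gen 0: 000100000110101
Gen 1 (rule 73): 110001110110000
Gen 2 (rule 193): 010100110010111
Gen 3 (rule 137): 000000100000110
Gen 4 (rule 73): 111110001110110
Gen 5 (rule 193): 011110100110010
Gen 6 (rule 137): 011100000100000
Gen 7 (rule 73): 010101110001111
Gen 8 (rule 193): 000000110100111
Gen 9 (rule 137): 111110100000110
Gen 10 (rule 73): 100010001110110
Gen 11 (rule 193): 001000100110010
Gen 12 (rule 137): 100010000100000
Gen 13 (rule 73): 001000110001111
Gen 14 (rule 193): 100010010100111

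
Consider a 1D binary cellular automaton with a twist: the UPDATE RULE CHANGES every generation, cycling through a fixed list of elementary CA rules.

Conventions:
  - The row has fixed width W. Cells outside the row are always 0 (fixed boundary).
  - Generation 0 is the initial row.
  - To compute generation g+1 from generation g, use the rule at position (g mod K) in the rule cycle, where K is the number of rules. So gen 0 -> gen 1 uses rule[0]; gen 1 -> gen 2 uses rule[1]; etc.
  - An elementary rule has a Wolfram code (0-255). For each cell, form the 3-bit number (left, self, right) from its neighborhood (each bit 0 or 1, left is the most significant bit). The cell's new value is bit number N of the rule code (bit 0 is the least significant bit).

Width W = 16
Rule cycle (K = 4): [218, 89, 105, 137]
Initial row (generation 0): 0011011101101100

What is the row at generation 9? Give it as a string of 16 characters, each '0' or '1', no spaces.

Gen 0: 0011011101101100
Gen 1 (rule 218): 0111011101101110
Gen 2 (rule 89): 0101010101101011
Gen 3 (rule 105): 0010101011110111
Gen 4 (rule 137): 1000000011100110
Gen 5 (rule 218): 0100000111111111
Gen 6 (rule 89): 0011110100000001
Gen 7 (rule 105): 1010011001111100
Gen 8 (rule 137): 0000010001111001
Gen 9 (rule 218): 0000101011111110

Answer: 0000101011111110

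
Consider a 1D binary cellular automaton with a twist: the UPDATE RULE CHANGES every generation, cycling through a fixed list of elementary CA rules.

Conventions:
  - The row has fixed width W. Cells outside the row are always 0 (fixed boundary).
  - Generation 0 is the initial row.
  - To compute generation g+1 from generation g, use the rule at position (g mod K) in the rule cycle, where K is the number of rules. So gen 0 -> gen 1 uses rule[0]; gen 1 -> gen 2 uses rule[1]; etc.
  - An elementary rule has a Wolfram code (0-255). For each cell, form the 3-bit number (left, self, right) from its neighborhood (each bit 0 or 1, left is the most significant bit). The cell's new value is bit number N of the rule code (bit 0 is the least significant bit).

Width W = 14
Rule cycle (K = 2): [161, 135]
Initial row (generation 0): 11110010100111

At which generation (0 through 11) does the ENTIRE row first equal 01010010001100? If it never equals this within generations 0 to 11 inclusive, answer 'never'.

Answer: 5

Derivation:
Gen 0: 11110010100111
Gen 1 (rule 161): 01100001000010
Gen 2 (rule 135): 10001111011110
Gen 3 (rule 161): 00100110101100
Gen 4 (rule 135): 11101000100001
Gen 5 (rule 161): 01010010001100
Gen 6 (rule 135): 11010110110001
Gen 7 (rule 161): 00101001000100
Gen 8 (rule 135): 11101011011101
Gen 9 (rule 161): 01010100101010
Gen 10 (rule 135): 11010101101010
Gen 11 (rule 161): 00101010010100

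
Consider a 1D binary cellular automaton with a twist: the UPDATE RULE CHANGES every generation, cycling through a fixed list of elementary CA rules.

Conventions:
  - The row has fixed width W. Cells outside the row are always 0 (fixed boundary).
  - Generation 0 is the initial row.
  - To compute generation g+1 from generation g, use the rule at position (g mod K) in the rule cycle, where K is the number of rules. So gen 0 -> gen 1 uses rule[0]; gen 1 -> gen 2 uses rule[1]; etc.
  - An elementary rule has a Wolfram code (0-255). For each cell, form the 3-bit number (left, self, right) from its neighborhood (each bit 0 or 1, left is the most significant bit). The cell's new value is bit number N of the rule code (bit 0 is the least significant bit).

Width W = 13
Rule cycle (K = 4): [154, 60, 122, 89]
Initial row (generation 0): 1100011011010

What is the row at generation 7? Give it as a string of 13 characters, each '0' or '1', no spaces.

Gen 0: 1100011011010
Gen 1 (rule 154): 1010110010001
Gen 2 (rule 60): 1111101011001
Gen 3 (rule 122): 1000110111110
Gen 4 (rule 89): 0110110100011
Gen 5 (rule 154): 1100100010110
Gen 6 (rule 60): 1010110011101
Gen 7 (rule 122): 0101111110110

Answer: 0101111110110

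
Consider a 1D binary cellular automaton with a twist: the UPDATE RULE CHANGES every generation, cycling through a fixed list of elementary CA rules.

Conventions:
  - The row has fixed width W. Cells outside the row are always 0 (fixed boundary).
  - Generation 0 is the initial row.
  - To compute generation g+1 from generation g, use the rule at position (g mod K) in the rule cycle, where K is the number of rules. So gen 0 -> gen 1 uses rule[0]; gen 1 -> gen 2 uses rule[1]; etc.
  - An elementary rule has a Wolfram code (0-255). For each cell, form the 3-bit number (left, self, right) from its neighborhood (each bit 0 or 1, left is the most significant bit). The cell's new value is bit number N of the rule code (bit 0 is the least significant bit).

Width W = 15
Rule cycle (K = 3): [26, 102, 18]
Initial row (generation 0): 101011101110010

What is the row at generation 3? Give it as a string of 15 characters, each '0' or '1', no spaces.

Gen 0: 101011101110010
Gen 1 (rule 26): 000010001001101
Gen 2 (rule 102): 000110011010111
Gen 3 (rule 18): 001001100000000

Answer: 001001100000000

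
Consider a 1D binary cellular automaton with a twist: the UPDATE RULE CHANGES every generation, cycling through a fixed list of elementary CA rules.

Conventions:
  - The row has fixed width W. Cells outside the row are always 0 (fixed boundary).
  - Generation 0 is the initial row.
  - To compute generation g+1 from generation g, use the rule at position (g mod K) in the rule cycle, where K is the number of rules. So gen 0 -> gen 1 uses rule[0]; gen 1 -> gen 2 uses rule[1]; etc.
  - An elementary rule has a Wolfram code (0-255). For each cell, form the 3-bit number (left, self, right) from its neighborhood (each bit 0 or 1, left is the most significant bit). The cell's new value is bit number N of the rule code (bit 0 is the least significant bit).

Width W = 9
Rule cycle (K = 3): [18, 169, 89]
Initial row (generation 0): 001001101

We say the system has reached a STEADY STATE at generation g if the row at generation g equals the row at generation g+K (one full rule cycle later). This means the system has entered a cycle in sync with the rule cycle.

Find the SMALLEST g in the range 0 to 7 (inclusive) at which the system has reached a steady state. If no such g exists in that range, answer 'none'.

Gen 0: 001001101
Gen 1 (rule 18): 010110000
Gen 2 (rule 169): 001100111
Gen 3 (rule 89): 101110101
Gen 4 (rule 18): 000000000
Gen 5 (rule 169): 111111111
Gen 6 (rule 89): 100000001
Gen 7 (rule 18): 010000010
Gen 8 (rule 169): 000111000
Gen 9 (rule 89): 110101111
Gen 10 (rule 18): 000000000

Answer: none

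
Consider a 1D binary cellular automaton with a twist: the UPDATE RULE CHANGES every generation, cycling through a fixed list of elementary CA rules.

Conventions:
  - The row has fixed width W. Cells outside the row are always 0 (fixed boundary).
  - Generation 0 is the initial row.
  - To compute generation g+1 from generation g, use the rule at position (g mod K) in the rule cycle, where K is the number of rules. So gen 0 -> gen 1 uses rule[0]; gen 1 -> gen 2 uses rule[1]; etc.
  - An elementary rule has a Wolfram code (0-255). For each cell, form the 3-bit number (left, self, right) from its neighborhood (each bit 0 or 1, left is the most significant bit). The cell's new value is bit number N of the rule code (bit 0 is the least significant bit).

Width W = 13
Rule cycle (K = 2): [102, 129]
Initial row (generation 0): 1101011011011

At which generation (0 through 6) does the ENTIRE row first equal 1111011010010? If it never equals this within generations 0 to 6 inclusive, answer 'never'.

Answer: never

Derivation:
Gen 0: 1101011011011
Gen 1 (rule 102): 0111101101101
Gen 2 (rule 129): 0011000000000
Gen 3 (rule 102): 0101000000000
Gen 4 (rule 129): 0000011111111
Gen 5 (rule 102): 0000100000001
Gen 6 (rule 129): 1110001111100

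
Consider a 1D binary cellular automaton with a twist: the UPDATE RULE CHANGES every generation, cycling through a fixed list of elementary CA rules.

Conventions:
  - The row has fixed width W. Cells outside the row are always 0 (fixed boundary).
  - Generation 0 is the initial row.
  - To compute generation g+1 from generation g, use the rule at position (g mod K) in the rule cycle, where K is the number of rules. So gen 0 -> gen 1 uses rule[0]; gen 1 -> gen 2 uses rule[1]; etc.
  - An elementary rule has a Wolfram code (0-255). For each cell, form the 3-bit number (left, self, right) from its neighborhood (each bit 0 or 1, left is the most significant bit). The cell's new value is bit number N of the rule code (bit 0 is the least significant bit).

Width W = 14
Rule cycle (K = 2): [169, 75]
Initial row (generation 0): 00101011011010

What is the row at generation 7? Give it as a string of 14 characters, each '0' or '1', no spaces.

Gen 0: 00101011011010
Gen 1 (rule 169): 10010110110100
Gen 2 (rule 75): 00100110110001
Gen 3 (rule 169): 10000101100100
Gen 4 (rule 75): 00111001101001
Gen 5 (rule 169): 10110001010000
Gen 6 (rule 75): 00110110000111
Gen 7 (rule 169): 10101100110110

Answer: 10101100110110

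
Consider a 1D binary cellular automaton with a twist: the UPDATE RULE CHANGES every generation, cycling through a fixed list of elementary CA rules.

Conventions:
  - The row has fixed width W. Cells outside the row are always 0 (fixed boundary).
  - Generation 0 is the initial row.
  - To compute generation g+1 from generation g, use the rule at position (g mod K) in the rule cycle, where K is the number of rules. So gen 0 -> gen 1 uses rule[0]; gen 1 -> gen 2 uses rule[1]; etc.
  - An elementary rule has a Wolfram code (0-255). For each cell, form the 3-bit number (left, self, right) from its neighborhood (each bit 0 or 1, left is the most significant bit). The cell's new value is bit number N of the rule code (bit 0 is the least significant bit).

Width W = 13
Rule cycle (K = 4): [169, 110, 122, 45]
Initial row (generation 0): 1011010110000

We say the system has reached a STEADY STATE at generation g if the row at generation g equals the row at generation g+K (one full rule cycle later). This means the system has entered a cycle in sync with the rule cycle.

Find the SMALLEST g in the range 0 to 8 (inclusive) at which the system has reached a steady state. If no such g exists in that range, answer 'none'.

Answer: none

Derivation:
Gen 0: 1011010110000
Gen 1 (rule 169): 0110101100111
Gen 2 (rule 110): 1111111101101
Gen 3 (rule 122): 1000000111110
Gen 4 (rule 45): 1011110100000
Gen 5 (rule 169): 0111101001111
Gen 6 (rule 110): 1100111011001
Gen 7 (rule 122): 1111101111110
Gen 8 (rule 45): 1000011000000
Gen 9 (rule 169): 0011010011111
Gen 10 (rule 110): 0111110110001
Gen 11 (rule 122): 1100011111010
Gen 12 (rule 45): 1001010000110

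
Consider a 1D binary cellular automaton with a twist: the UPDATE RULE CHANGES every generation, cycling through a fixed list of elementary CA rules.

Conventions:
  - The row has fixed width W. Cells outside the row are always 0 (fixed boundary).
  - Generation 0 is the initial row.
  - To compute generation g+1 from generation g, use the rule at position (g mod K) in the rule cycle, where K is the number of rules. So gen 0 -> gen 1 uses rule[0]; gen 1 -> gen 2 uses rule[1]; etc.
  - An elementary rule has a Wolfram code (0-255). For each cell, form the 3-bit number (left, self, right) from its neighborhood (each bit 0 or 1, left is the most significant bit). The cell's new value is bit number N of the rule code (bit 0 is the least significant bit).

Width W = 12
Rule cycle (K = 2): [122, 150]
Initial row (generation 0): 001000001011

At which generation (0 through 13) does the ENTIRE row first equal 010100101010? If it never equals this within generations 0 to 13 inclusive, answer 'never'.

Answer: 7

Derivation:
Gen 0: 001000001011
Gen 1 (rule 122): 010100010111
Gen 2 (rule 150): 110110110010
Gen 3 (rule 122): 111111111101
Gen 4 (rule 150): 011111111001
Gen 5 (rule 122): 110000001110
Gen 6 (rule 150): 001000010101
Gen 7 (rule 122): 010100101010
Gen 8 (rule 150): 110111101011
Gen 9 (rule 122): 111100110111
Gen 10 (rule 150): 011011000010
Gen 11 (rule 122): 111111100101
Gen 12 (rule 150): 011111011101
Gen 13 (rule 122): 110001110110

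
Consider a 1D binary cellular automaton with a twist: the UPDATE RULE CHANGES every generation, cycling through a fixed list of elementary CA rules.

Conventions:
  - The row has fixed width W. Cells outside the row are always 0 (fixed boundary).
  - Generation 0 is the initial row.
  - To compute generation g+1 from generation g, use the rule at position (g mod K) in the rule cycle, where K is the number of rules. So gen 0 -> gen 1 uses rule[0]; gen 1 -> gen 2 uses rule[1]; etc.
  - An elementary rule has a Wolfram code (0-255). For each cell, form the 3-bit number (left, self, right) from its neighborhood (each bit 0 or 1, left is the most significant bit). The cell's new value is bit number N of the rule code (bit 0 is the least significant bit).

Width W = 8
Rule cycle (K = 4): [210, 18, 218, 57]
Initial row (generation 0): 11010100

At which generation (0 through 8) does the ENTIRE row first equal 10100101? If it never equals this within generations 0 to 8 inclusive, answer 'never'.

Gen 0: 11010100
Gen 1 (rule 210): 01000010
Gen 2 (rule 18): 10100101
Gen 3 (rule 218): 00011000
Gen 4 (rule 57): 11010111
Gen 5 (rule 210): 01000011
Gen 6 (rule 18): 10100100
Gen 7 (rule 218): 00011010
Gen 8 (rule 57): 11010101

Answer: 2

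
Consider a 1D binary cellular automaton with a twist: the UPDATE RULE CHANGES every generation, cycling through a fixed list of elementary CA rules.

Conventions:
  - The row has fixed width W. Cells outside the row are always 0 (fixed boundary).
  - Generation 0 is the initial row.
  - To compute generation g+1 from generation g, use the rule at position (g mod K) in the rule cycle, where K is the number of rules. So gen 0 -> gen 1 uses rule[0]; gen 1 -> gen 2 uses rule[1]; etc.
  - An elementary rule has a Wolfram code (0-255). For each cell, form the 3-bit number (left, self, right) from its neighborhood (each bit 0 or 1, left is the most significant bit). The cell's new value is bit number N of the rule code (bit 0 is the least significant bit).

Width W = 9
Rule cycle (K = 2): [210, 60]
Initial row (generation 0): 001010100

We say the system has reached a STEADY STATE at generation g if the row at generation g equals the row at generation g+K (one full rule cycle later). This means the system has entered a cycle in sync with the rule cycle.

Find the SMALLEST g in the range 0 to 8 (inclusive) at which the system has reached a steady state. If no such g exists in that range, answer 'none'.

Gen 0: 001010100
Gen 1 (rule 210): 010000010
Gen 2 (rule 60): 011000011
Gen 3 (rule 210): 101100101
Gen 4 (rule 60): 111010111
Gen 5 (rule 210): 011000011
Gen 6 (rule 60): 010100010
Gen 7 (rule 210): 100010101
Gen 8 (rule 60): 110011111
Gen 9 (rule 210): 011101111
Gen 10 (rule 60): 010011000

Answer: none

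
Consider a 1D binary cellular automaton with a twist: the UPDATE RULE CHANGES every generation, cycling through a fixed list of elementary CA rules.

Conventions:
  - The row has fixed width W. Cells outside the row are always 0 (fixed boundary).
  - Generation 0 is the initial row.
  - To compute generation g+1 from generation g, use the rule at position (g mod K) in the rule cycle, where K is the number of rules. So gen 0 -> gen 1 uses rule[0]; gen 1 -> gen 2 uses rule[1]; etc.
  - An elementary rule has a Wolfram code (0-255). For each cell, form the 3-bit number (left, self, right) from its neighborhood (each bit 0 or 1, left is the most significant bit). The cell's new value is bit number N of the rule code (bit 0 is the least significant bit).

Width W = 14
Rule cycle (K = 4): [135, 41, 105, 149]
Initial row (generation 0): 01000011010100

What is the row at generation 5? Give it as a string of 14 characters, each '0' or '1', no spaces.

Gen 0: 01000011010100
Gen 1 (rule 135): 11011100010101
Gen 2 (rule 41): 10110001001010
Gen 3 (rule 105): 01110100000100
Gen 4 (rule 149): 00100111110111
Gen 5 (rule 135): 11101011100010

Answer: 11101011100010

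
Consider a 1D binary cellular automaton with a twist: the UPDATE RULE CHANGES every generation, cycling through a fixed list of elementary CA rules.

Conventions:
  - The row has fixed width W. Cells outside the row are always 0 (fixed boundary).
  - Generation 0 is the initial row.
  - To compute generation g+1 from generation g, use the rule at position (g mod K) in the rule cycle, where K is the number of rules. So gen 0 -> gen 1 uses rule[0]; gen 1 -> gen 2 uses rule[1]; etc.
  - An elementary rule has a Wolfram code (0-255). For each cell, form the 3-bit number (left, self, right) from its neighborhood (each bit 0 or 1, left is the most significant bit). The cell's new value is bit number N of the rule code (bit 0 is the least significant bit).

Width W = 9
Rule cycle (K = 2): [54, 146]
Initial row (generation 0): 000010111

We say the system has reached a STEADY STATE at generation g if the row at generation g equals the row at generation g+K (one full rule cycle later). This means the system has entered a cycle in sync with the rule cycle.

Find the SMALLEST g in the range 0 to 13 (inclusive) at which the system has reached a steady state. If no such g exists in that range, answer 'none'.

Gen 0: 000010111
Gen 1 (rule 54): 000111000
Gen 2 (rule 146): 001010100
Gen 3 (rule 54): 011111110
Gen 4 (rule 146): 101111101
Gen 5 (rule 54): 110000011
Gen 6 (rule 146): 001000100
Gen 7 (rule 54): 011101110
Gen 8 (rule 146): 101000101
Gen 9 (rule 54): 111101111
Gen 10 (rule 146): 011000110
Gen 11 (rule 54): 100101001
Gen 12 (rule 146): 011000110
Gen 13 (rule 54): 100101001
Gen 14 (rule 146): 011000110
Gen 15 (rule 54): 100101001

Answer: 10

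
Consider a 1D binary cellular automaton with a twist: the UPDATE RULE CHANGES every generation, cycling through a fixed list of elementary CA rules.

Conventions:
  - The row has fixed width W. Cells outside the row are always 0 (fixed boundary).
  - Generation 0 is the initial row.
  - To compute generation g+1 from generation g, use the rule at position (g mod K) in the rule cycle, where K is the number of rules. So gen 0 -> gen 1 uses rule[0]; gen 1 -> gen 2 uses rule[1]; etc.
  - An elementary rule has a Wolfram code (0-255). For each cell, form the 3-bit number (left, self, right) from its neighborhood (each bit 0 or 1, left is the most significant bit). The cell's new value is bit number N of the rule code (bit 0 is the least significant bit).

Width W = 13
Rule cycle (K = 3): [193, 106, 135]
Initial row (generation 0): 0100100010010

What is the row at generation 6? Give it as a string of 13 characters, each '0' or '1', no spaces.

Answer: 0001110000111

Derivation:
Gen 0: 0100100010010
Gen 1 (rule 193): 0000001000000
Gen 2 (rule 106): 0000010000000
Gen 3 (rule 135): 1111110111111
Gen 4 (rule 193): 0111110011111
Gen 5 (rule 106): 1100010110001
Gen 6 (rule 135): 0001110000111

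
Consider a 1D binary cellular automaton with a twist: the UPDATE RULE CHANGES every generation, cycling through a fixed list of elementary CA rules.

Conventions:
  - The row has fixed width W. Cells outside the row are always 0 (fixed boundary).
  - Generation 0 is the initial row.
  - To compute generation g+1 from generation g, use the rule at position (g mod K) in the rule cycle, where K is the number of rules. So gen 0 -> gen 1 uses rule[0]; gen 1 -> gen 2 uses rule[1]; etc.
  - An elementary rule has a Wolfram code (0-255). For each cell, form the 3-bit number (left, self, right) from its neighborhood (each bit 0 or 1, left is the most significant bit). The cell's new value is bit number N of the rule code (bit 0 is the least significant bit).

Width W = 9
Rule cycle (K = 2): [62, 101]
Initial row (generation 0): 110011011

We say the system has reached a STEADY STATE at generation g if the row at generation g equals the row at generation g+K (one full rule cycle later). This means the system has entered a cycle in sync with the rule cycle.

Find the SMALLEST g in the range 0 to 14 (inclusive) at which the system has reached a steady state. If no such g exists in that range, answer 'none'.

Answer: 3

Derivation:
Gen 0: 110011011
Gen 1 (rule 62): 101110110
Gen 2 (rule 101): 110011010
Gen 3 (rule 62): 101110111
Gen 4 (rule 101): 110011001
Gen 5 (rule 62): 101110111
Gen 6 (rule 101): 110011001
Gen 7 (rule 62): 101110111
Gen 8 (rule 101): 110011001
Gen 9 (rule 62): 101110111
Gen 10 (rule 101): 110011001
Gen 11 (rule 62): 101110111
Gen 12 (rule 101): 110011001
Gen 13 (rule 62): 101110111
Gen 14 (rule 101): 110011001
Gen 15 (rule 62): 101110111
Gen 16 (rule 101): 110011001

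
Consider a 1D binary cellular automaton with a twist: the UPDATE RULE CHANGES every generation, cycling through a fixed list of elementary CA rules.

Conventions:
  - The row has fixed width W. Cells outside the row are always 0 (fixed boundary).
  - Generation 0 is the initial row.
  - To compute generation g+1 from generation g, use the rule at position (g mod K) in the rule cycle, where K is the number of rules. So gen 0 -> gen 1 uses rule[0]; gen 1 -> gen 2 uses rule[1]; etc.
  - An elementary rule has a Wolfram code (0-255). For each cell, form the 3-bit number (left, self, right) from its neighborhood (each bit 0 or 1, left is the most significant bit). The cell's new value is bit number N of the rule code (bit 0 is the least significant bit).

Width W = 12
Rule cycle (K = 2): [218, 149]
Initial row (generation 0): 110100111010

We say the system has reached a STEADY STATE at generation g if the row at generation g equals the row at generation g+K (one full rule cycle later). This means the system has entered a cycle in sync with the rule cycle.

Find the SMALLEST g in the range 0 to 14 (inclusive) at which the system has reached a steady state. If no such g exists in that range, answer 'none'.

Gen 0: 110100111010
Gen 1 (rule 218): 110011111001
Gen 2 (rule 149): 001001110101
Gen 3 (rule 218): 010111110000
Gen 4 (rule 149): 010011101111
Gen 5 (rule 218): 101111101111
Gen 6 (rule 149): 100111000110
Gen 7 (rule 218): 011111101111
Gen 8 (rule 149): 001111000110
Gen 9 (rule 218): 011111101111
Gen 10 (rule 149): 001111000110
Gen 11 (rule 218): 011111101111
Gen 12 (rule 149): 001111000110
Gen 13 (rule 218): 011111101111
Gen 14 (rule 149): 001111000110
Gen 15 (rule 218): 011111101111
Gen 16 (rule 149): 001111000110

Answer: 7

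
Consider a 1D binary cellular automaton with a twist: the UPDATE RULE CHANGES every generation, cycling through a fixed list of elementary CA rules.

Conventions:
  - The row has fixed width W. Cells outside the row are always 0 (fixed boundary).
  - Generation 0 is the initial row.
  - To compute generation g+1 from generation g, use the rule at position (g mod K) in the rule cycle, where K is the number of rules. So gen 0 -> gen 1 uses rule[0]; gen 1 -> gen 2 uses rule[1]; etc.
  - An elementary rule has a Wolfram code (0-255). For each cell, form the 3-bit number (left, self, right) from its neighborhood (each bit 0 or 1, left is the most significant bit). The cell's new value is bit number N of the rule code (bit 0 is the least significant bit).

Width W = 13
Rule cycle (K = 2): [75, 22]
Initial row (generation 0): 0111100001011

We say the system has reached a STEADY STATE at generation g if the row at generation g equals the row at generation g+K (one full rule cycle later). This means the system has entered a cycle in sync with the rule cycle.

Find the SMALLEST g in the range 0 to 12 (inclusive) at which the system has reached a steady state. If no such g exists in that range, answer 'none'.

Gen 0: 0111100001011
Gen 1 (rule 75): 1100101110011
Gen 2 (rule 22): 0011100001100
Gen 3 (rule 75): 1110101111101
Gen 4 (rule 22): 0000100000001
Gen 5 (rule 75): 1111001111110
Gen 6 (rule 22): 0000110000001
Gen 7 (rule 75): 1111110111110
Gen 8 (rule 22): 0000000000001
Gen 9 (rule 75): 1111111111110
Gen 10 (rule 22): 0000000000001
Gen 11 (rule 75): 1111111111110
Gen 12 (rule 22): 0000000000001
Gen 13 (rule 75): 1111111111110
Gen 14 (rule 22): 0000000000001

Answer: 8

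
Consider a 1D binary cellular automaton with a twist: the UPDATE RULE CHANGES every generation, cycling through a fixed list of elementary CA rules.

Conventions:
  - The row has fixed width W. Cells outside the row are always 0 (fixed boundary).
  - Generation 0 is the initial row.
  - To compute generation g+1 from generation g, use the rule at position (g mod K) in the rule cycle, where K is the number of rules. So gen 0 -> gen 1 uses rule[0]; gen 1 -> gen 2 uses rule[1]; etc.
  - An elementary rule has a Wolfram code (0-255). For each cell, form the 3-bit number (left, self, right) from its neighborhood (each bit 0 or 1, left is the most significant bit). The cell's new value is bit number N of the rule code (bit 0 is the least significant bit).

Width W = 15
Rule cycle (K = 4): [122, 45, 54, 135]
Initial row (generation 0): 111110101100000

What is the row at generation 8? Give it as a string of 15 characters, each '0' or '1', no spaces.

Answer: 000010011111111

Derivation:
Gen 0: 111110101100000
Gen 1 (rule 122): 100011011110000
Gen 2 (rule 45): 101010110000111
Gen 3 (rule 54): 111111001001000
Gen 4 (rule 135): 011110011011011
Gen 5 (rule 122): 110011111111111
Gen 6 (rule 45): 100010000000000
Gen 7 (rule 54): 110111000000000
Gen 8 (rule 135): 000010011111111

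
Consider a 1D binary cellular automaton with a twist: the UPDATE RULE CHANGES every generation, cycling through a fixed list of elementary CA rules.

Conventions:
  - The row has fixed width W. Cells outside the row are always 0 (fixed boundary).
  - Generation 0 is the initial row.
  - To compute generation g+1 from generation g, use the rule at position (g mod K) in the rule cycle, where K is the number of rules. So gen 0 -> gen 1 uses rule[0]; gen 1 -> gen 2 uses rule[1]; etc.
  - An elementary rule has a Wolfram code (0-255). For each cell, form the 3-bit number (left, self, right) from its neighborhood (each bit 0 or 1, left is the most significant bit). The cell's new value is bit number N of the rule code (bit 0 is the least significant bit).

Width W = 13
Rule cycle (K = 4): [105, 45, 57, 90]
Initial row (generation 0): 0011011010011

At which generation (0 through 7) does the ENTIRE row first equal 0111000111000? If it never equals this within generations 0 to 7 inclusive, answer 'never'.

Gen 0: 0011011010011
Gen 1 (rule 105): 1011111100011
Gen 2 (rule 45): 1110000001010
Gen 3 (rule 57): 1001111100101
Gen 4 (rule 90): 0111000111000
Gen 5 (rule 105): 0101010101011
Gen 6 (rule 45): 0111111111110
Gen 7 (rule 57): 0100000000001

Answer: 4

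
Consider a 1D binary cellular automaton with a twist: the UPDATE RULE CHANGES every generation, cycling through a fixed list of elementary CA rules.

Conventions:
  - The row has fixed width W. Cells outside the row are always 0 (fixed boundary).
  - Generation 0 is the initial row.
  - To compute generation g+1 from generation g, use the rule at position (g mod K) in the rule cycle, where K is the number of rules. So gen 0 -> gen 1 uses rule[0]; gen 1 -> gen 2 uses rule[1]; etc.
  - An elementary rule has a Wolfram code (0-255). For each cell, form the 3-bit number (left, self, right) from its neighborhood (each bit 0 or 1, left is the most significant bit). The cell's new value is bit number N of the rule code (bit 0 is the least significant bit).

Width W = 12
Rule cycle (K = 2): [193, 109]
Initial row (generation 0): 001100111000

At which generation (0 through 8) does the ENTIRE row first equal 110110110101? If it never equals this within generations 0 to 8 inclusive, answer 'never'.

Answer: 8

Derivation:
Gen 0: 001100111000
Gen 1 (rule 193): 100100011011
Gen 2 (rule 109): 100101011111
Gen 3 (rule 193): 000000001111
Gen 4 (rule 109): 111111101001
Gen 5 (rule 193): 011111100000
Gen 6 (rule 109): 010000101111
Gen 7 (rule 193): 000110000111
Gen 8 (rule 109): 110110110101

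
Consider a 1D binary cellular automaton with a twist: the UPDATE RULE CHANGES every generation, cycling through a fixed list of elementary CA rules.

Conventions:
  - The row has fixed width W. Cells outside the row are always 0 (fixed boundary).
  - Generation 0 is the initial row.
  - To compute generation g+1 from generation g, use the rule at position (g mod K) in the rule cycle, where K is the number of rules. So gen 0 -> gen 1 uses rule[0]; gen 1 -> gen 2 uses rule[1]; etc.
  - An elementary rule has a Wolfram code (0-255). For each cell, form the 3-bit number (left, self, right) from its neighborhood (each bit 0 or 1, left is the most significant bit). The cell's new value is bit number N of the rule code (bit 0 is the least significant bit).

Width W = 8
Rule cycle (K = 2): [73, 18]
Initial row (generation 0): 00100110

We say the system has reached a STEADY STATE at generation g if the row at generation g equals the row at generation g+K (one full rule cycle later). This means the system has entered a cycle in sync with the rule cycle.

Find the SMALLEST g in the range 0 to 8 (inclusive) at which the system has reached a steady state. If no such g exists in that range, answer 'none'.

Answer: 4

Derivation:
Gen 0: 00100110
Gen 1 (rule 73): 10000110
Gen 2 (rule 18): 01001001
Gen 3 (rule 73): 00000000
Gen 4 (rule 18): 00000000
Gen 5 (rule 73): 11111111
Gen 6 (rule 18): 00000000
Gen 7 (rule 73): 11111111
Gen 8 (rule 18): 00000000
Gen 9 (rule 73): 11111111
Gen 10 (rule 18): 00000000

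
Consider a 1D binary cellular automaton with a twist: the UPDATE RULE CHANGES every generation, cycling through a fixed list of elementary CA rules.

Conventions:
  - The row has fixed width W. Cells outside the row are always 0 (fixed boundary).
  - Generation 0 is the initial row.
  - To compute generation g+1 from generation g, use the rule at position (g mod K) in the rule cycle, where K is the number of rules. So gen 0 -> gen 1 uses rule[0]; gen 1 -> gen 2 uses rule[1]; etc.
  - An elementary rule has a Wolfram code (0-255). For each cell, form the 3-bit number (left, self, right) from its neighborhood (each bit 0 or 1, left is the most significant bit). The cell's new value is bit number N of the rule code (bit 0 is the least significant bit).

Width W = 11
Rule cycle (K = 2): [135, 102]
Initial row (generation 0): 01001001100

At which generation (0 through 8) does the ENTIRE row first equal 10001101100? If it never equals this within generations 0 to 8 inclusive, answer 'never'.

Gen 0: 01001001100
Gen 1 (rule 135): 11011010001
Gen 2 (rule 102): 01101110011
Gen 3 (rule 135): 10000100100
Gen 4 (rule 102): 10001101100
Gen 5 (rule 135): 10110000001
Gen 6 (rule 102): 11010000011
Gen 7 (rule 135): 00010111100
Gen 8 (rule 102): 00111000100

Answer: 4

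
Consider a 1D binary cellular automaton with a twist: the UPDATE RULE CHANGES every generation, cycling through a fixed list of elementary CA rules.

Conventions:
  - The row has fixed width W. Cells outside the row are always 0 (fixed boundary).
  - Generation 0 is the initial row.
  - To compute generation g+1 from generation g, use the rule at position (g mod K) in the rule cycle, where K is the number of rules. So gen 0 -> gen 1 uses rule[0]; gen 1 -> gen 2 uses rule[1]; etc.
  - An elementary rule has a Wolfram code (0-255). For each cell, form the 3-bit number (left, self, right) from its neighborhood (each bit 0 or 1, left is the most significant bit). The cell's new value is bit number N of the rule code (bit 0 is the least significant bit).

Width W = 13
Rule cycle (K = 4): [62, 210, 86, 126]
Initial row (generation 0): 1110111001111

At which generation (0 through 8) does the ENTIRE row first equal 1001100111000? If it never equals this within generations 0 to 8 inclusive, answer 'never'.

Gen 0: 1110111001111
Gen 1 (rule 62): 1001100111000
Gen 2 (rule 210): 0110111011100
Gen 3 (rule 86): 1010001000110
Gen 4 (rule 126): 1111011101111
Gen 5 (rule 62): 1000110011000
Gen 6 (rule 210): 0101011101100
Gen 7 (rule 86): 1101000100110
Gen 8 (rule 126): 1111101111111

Answer: 1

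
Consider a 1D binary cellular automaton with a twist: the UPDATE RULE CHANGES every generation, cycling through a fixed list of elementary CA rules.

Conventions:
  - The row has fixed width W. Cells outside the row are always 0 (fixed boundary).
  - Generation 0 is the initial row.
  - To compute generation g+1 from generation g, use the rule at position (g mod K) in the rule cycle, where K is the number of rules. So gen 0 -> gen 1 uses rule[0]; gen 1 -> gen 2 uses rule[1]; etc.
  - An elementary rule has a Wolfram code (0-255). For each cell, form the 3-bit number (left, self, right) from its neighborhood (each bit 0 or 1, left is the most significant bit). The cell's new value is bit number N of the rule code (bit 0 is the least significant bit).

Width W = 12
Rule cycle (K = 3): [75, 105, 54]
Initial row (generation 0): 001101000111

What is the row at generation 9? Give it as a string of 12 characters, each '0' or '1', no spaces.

Answer: 001110111000

Derivation:
Gen 0: 001101000111
Gen 1 (rule 75): 111100011101
Gen 2 (rule 105): 100101010110
Gen 3 (rule 54): 111111111001
Gen 4 (rule 75): 100000001010
Gen 5 (rule 105): 001111100100
Gen 6 (rule 54): 010000011110
Gen 7 (rule 75): 100111110010
Gen 8 (rule 105): 000100010000
Gen 9 (rule 54): 001110111000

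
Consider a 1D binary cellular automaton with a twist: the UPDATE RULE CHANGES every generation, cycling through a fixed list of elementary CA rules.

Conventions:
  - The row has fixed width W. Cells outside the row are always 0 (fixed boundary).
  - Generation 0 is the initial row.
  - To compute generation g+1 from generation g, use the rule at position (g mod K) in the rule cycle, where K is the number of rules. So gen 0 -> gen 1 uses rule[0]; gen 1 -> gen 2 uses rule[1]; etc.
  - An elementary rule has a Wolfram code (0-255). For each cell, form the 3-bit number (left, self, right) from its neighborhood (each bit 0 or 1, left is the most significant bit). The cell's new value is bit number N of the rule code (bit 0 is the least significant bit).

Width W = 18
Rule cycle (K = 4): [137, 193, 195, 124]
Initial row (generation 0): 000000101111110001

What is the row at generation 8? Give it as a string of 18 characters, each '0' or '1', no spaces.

Gen 0: 000000101111110001
Gen 1 (rule 137): 111110001111100100
Gen 2 (rule 193): 011110100111100001
Gen 3 (rule 195): 101110001011101110
Gen 4 (rule 124): 111011001110111011
Gen 5 (rule 137): 110010001100110010
Gen 6 (rule 193): 010000100100010000
Gen 7 (rule 195): 100111001001100111
Gen 8 (rule 124): 110101101101110101

Answer: 110101101101110101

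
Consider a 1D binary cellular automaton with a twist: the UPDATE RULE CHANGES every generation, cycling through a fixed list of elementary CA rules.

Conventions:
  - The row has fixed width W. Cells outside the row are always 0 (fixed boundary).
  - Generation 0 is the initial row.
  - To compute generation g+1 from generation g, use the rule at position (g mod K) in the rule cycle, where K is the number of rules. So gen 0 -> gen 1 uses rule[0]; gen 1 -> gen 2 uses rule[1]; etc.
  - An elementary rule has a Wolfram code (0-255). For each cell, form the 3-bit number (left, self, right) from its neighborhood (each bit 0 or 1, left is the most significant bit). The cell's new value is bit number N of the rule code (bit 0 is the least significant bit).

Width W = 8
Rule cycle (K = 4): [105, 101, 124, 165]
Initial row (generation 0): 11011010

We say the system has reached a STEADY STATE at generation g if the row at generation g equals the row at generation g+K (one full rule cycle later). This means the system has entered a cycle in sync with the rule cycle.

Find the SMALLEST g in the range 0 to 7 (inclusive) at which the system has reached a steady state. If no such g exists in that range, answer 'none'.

Gen 0: 11011010
Gen 1 (rule 105): 11111100
Gen 2 (rule 101): 00000101
Gen 3 (rule 124): 00000111
Gen 4 (rule 165): 11110010
Gen 5 (rule 105): 10010000
Gen 6 (rule 101): 10010111
Gen 7 (rule 124): 11011101
Gen 8 (rule 165): 00101011
Gen 9 (rule 105): 10010111
Gen 10 (rule 101): 10011001
Gen 11 (rule 124): 11011101

Answer: 7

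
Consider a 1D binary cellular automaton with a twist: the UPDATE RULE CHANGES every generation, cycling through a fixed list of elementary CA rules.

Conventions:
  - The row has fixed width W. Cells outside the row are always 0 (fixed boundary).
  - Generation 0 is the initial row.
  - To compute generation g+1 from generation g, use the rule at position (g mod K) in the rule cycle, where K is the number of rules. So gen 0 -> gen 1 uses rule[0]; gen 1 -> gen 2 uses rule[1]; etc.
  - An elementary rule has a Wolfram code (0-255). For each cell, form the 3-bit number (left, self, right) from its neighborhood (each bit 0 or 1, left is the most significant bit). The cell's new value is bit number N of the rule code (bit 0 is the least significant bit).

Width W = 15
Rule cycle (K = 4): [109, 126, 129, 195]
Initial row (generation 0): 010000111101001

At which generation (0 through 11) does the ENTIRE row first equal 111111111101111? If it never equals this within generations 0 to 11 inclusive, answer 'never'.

Answer: 2

Derivation:
Gen 0: 010000111101001
Gen 1 (rule 109): 010110100111001
Gen 2 (rule 126): 111111111101111
Gen 3 (rule 129): 011111111000110
Gen 4 (rule 195): 101111111011010
Gen 5 (rule 109): 111000001111110
Gen 6 (rule 126): 101100011000011
Gen 7 (rule 129): 000001000011000
Gen 8 (rule 195): 111110011101011
Gen 9 (rule 109): 100010010111111
Gen 10 (rule 126): 110111111100001
Gen 11 (rule 129): 000011111001100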